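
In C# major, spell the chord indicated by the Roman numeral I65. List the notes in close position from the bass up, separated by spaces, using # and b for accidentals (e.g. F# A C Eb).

The numeral's case and figure indicate a major seventh chord. In C# major its root, the tonic, is C#.
That chord is spelled C#-E#-G#-B#.
The figured bass 65 indicates first inversion, placing the third (E#) in the bass: E#-G#-B#-C#.

E# G# B# C#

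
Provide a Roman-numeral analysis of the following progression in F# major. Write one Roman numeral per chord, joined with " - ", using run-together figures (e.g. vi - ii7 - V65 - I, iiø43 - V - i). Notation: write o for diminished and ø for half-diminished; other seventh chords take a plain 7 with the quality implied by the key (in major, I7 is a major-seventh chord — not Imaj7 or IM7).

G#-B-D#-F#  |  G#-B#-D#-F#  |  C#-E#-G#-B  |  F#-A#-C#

G#-B-D#-F# has root G#, degree 2 in F# major, so ii7.
G#-B#-D#-F# is the secondary dominant of V (dominant seventh chord on G#): V7/V.
C#-E#-G#-B has root C#, degree 5 in F# major, so V7.
F#-A#-C#: major triad on F# = scale degree 1 → I.

ii7 - V7/V - V7 - I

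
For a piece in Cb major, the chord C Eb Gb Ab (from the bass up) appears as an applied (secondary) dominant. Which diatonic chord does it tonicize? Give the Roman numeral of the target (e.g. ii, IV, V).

The chord is a dominant seventh chord on Ab.
A dominant resolves down a perfect fifth: Ab → Db. In Cb major, Db is scale degree 2, i.e. ii.

ii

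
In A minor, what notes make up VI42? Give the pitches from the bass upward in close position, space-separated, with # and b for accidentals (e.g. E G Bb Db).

E F A C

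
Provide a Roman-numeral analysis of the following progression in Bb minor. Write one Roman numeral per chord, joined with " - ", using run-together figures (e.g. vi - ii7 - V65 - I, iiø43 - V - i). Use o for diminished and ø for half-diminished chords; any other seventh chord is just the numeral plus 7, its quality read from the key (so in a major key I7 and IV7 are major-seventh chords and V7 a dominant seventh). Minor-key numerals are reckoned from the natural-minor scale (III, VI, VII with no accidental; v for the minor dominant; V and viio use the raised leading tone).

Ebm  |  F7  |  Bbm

iv - V7 - i

Ebm: root Eb is the subdominant; minor triad there is iv.
F7: root F is the dominant; dominant seventh chord there is V7.
Bbm: root Bb is the tonic; minor triad there is i.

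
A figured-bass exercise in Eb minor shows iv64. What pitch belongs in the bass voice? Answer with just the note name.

Eb

iv in Eb minor has root Ab; the chord is Ab-Cb-Eb.
The figure 64 means second inversion — the fifth is in the bass.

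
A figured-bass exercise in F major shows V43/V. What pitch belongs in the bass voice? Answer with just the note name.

The applied chord V43/V is rooted on G: G-B-D-F.
The figure 43 means second inversion — the fifth is in the bass.

D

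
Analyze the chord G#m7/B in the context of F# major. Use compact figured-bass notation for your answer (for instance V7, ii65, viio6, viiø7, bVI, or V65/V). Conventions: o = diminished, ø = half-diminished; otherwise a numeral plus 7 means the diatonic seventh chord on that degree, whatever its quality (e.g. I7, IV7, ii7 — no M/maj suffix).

The pitches G#-B-D#-F# form a minor seventh chord rooted on G#.
G# is scale degree 2 in F# major, and a minor seventh chord on that degree is written ii7.
With B in the bass the chord is in first inversion, so the figured bass is 65.

ii65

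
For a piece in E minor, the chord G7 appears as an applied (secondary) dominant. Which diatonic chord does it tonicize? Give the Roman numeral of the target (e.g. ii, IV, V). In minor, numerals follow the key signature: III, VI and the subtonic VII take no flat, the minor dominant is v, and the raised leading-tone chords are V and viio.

VI

The chord is a dominant seventh chord on G.
A dominant resolves down a perfect fifth: G → C. In E minor, C is scale degree 6, i.e. VI.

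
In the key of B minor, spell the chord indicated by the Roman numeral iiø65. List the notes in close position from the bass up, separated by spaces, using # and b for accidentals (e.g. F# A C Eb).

E G B C#

In B minor, the second degree is C#, and the diatonic chord built there is a half-diminished seventh chord.
Stacking thirds from C# gives C#-E-G-B.
The figured bass 65 indicates first inversion, placing the third (E) in the bass: E-G-B-C#.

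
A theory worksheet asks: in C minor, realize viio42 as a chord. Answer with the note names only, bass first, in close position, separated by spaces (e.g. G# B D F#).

In C minor, the leading-tone chord is built on the raised seventh degree, B.
Stacking thirds from B gives B-D-F-Ab.
The figured bass 42 indicates third inversion, placing the seventh (Ab) in the bass: Ab-B-D-F.

Ab B D F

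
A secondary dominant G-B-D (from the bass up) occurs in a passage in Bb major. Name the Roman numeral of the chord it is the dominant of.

ii

The chord is a major triad on G.
A dominant resolves down a perfect fifth: G → C. In Bb major, C is scale degree 2, i.e. ii.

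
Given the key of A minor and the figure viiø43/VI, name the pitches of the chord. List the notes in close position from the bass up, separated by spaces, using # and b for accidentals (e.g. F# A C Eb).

Bb D E G

viiø43/VI is a secondary leading-tone chord. The target VI is F in A minor; the applied chord is rooted a semitone below, on E.
Building a half-diminished seventh chord on E gives E-G-Bb-D.
With the 43 figure the chord is in second inversion; from the bass Bb upward in close position it reads Bb-D-E-G.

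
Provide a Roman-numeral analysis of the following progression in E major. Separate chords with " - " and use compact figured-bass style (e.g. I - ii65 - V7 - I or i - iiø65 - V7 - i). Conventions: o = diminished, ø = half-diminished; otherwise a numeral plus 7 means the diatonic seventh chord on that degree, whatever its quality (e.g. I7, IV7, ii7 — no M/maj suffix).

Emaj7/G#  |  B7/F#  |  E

Emaj7/G#: major seventh chord on E = scale degree 1 → I65.
B7/F# has root B, degree 5 in E major, so V43.
E: major triad on E = scale degree 1 → I.

I65 - V43 - I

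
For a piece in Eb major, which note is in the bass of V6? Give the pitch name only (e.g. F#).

D

V in Eb major has root Bb; the chord is Bb-D-F.
The figure 6 means first inversion — the third is in the bass.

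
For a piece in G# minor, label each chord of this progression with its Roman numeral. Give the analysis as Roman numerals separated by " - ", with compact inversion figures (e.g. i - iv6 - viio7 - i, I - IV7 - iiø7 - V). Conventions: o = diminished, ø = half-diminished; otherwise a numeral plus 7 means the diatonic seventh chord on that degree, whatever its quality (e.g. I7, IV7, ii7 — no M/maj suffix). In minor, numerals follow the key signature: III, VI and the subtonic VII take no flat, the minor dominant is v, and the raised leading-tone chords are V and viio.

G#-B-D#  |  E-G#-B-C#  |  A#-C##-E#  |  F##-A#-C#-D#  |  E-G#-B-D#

i - iv65 - V/V - V65 - VI7

G#-B-D#: root G# is the tonic; minor triad there is i.
E-G#-B-C#: root C# is the subdominant; minor seventh chord there is iv65.
A#-C##-E#: chromatic; A# is V of V, so V/V.
F##-A#-C#-D#: dominant seventh chord on D# = scale degree 5 → V65.
E-G#-B-D# has root E, degree 6 in G# minor, so VI7.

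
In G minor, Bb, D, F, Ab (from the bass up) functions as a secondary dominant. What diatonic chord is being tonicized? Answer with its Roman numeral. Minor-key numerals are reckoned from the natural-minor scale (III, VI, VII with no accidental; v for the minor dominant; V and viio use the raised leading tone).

The chord is a dominant seventh chord on Bb.
A dominant resolves down a perfect fifth: Bb → Eb. In G minor, Eb is scale degree 6, i.e. VI.

VI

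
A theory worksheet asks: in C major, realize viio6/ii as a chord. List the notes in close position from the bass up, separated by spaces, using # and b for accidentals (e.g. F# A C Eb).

The slash marks an applied leading-tone chord: viio of ii. In C major, ii is D, so the leading tone to it is C#, a half step below.
Building a diminished triad on C# gives C#-E-G.
The figured bass 6 indicates first inversion, placing the third (E) in the bass: E-G-C#.

E G C#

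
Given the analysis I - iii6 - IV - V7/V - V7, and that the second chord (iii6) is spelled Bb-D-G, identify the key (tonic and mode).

Eb major

The anchor chord is a minor triad on G, labeled iii6.
If G is scale degree 3 and the mode makes that degree carry a minor triad, the tonic is Eb and the mode is major.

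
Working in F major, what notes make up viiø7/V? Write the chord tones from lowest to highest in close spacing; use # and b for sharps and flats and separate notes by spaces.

The slash marks an applied leading-tone chord: viio of V. In F major, V is C, so the leading tone to it is B, a half step below.
Building a half-diminished seventh chord on B gives B-D-F-A.

B D F A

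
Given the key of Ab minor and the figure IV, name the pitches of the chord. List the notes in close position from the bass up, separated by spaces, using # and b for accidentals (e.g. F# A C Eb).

Db F Ab

Scale degree 4 in Ab minor is Db; here the chord built on it is altered to a major triad. IV is the major subdominant, borrowed from the parallel major.
So the chord is Db-F-Ab.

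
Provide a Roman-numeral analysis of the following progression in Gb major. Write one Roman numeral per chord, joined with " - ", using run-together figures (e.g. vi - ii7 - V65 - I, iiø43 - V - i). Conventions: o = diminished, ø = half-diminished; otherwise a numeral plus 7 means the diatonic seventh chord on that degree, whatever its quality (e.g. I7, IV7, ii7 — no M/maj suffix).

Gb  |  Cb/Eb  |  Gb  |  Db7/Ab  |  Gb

I - IV6 - I - V43 - I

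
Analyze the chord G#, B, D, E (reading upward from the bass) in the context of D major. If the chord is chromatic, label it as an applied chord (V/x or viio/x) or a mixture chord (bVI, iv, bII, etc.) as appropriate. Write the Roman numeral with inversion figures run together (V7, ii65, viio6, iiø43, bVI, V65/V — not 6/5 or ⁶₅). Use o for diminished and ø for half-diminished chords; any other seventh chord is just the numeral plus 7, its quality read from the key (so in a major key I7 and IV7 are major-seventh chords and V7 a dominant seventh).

The pitches E-G#-B-D form a dominant seventh chord rooted on E.
E is not a diatonic chord root with this quality in D major, but it lies a perfect fifth above A (V), so the chord functions as an applied dominant of V.
With G# in the bass the chord is in first inversion, so the figured bass is 65.

V65/V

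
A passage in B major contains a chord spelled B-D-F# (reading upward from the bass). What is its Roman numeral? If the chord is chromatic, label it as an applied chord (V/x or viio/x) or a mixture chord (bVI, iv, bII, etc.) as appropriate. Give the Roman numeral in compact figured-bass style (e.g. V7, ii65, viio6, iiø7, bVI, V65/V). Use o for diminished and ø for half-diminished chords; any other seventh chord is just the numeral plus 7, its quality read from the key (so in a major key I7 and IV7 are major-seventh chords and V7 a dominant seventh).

i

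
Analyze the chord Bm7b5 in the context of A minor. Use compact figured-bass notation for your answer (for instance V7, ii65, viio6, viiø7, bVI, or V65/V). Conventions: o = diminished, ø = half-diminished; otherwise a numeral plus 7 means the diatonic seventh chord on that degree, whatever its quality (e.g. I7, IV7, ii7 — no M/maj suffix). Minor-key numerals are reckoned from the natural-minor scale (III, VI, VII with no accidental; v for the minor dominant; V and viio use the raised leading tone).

The pitches B-D-F-A form a half-diminished seventh chord rooted on B.
In A minor, B is the supertonic; the diatonic half-diminished seventh chord there is iiø7.

iiø7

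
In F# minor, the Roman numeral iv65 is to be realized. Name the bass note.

iv in F# minor has root B; the chord is B-D-F#-A.
The figure 65 means first inversion — the third is in the bass.

D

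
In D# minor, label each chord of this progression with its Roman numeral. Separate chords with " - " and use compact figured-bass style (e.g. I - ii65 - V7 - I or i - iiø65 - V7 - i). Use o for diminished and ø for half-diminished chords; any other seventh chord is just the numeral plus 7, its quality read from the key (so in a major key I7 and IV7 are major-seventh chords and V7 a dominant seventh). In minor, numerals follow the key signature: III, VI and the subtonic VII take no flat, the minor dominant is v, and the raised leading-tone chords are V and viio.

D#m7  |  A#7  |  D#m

i7 - V7 - i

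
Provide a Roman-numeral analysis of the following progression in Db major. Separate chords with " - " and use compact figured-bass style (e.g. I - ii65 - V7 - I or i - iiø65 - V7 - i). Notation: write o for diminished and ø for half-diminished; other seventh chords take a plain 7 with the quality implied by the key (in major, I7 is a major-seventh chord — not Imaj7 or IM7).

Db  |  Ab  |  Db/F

Db: root Db is the tonic; major triad there is I.
Ab has root Ab, degree 5 in Db major, so V.
Db/F: major triad on Db = scale degree 1 → I6.

I - V - I6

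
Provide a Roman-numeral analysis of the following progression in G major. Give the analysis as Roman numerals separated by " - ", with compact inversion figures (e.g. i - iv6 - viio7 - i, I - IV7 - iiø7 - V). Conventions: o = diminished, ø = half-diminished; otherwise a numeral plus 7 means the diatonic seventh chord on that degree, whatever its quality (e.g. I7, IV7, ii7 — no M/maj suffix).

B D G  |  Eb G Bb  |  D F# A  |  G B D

B-D-G: major triad on G = scale degree 1 → I6.
Eb-G-Bb: major triad on Eb — chromatic; bVI (borrowed from the parallel minor).
D-F#-A has root D, degree 5 in G major, so V.
G-B-D: root G is the tonic; major triad there is I.

I6 - bVI - V - I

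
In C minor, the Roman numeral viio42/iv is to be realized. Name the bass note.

Db

The applied chord viio42/iv is rooted on E: E-G-Bb-Db.
The figure 42 means third inversion — the seventh is in the bass.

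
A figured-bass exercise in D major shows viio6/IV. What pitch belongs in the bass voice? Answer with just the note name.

The applied chord viio6/IV is rooted on F#: F#-A-C.
The figure 6 means first inversion — the third is in the bass.

A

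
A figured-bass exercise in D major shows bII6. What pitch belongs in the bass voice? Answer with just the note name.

G

bII in D major has root Eb; the chord is Eb-G-Bb.
The figure 6 means first inversion — the third is in the bass.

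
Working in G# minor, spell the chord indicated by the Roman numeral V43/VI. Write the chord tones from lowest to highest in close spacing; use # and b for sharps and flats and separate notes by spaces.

F# A B D#

The slash means an applied dominant: we want the dominant of VI. In G# minor, VI is E major, and its dominant is built on B.
Building a dominant seventh chord on B gives B-D#-F#-A.
The figured bass 43 indicates second inversion, placing the fifth (F#) in the bass: F#-A-B-D#.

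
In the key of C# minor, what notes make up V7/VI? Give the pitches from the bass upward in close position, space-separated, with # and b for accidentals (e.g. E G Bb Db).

E G# B D

The slash means an applied dominant: we want the dominant of VI. In C# minor, VI is A major, and its dominant is built on E.
Building a dominant seventh chord on E gives E-G#-B-D.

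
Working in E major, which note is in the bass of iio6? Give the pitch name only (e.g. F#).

A

iio in E major has root F#; the chord is F#-A-C.
The figure 6 means first inversion — the third is in the bass.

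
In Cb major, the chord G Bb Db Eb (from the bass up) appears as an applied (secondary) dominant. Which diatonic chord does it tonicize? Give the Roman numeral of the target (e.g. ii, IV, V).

vi

The chord is a dominant seventh chord on Eb.
A dominant resolves down a perfect fifth: Eb → Ab. In Cb major, Ab is scale degree 6, i.e. vi.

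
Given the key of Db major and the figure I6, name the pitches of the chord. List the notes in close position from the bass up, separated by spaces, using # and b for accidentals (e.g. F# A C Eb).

In Db major, scale degree 1 is Db, and the diatonic chord built there is a major triad.
That chord is spelled Db-F-Ab.
The figured bass 6 indicates first inversion, placing the third (F) in the bass: F-Ab-Db.

F Ab Db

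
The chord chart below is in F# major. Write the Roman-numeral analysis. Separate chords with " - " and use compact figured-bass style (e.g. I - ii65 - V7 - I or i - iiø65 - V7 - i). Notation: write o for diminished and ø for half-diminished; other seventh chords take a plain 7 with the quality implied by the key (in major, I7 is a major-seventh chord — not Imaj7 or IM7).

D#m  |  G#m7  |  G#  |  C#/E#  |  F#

vi - ii7 - V/V - V6 - I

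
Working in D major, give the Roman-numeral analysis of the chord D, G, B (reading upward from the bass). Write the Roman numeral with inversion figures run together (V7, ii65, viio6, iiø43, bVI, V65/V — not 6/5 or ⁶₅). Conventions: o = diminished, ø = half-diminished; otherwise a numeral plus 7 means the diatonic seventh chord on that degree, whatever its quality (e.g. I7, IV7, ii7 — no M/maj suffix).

IV64

The pitches G-B-D form a major triad rooted on G.
In D major, G is the subdominant; the diatonic major triad there is IV.
With D in the bass the chord is in second inversion, so the figured bass is 64.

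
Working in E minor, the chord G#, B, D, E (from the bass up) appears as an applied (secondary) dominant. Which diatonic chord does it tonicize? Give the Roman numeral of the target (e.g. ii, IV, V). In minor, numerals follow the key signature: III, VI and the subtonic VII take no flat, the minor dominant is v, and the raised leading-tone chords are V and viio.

iv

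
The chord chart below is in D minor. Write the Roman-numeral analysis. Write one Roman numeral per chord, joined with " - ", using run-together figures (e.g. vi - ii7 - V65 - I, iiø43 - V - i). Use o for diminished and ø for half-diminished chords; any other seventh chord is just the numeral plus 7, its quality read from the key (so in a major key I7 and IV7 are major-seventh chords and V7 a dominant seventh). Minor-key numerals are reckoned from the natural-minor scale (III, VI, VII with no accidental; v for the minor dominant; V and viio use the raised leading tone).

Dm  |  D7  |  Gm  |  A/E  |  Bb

i - V7/iv - iv - V64 - VI

Dm: root D is the tonic; minor triad there is i.
D7 is the secondary dominant of iv (dominant seventh chord on D): V7/iv.
Gm: minor triad on G = scale degree 4 → iv.
A/E: major triad on A = scale degree 5 → V64.
Bb: root Bb is the submediant; major triad there is VI.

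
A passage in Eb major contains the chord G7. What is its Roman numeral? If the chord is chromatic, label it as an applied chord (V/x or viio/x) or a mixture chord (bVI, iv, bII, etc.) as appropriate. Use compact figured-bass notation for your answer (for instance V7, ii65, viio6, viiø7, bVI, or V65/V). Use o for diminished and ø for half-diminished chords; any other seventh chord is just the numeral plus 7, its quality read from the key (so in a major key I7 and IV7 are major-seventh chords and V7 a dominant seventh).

V7/vi

Stacked in thirds the chord is G-B-D-F: a dominant seventh chord on G.
G is not a diatonic chord root with this quality in Eb major, but it lies a perfect fifth above C (vi), so the chord functions as an applied dominant of vi.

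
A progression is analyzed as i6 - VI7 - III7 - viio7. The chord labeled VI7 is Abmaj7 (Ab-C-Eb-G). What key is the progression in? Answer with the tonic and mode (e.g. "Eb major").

VI7 is given as Ab-C-Eb-G — a major seventh chord with root Ab.
Counting down 5 scale steps from Ab places the tonic on C; a major seventh chord on degree 6 is diatonic only in minor.

C minor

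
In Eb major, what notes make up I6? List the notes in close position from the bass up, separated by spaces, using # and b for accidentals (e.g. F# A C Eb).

G Bb Eb

In Eb major, the tonic is Eb, and the diatonic chord built there is a major triad.
Stacking thirds from Eb gives Eb-G-Bb.
With the 6 figure the chord is in first inversion; from the bass G upward in close position it reads G-Bb-Eb.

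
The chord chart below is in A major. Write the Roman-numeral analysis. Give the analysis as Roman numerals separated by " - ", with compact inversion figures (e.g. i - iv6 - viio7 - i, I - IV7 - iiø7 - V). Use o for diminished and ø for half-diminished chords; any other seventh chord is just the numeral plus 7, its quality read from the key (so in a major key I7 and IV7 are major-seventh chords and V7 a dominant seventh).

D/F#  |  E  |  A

IV6 - V - I

D/F#: major triad on D = scale degree 4 → IV6.
E: root E is the dominant; major triad there is V.
A: root A is the tonic; major triad there is I.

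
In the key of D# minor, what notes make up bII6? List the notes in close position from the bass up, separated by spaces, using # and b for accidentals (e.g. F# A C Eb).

G# B E

Scale degree 2 in D# minor is E#; lowering it a half step gives E. bII6 is the Neapolitan sixth — a major triad on the lowered second degree, here in its customary first inversion.
So the chord is E-G#-B.
The figured bass 6 indicates first inversion, placing the third (G#) in the bass: G#-B-E.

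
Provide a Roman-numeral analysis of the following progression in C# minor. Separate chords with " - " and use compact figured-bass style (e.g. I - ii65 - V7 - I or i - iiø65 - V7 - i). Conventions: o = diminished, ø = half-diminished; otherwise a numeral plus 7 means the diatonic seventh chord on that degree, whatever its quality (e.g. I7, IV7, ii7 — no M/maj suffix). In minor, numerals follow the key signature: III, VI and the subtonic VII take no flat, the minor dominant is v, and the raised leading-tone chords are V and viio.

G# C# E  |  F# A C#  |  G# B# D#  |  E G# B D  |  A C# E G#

G#-C#-E: minor triad on C# = scale degree 1 → i64.
F#-A-C# has root F#, degree 4 in C# minor, so iv.
G#-B#-D#: major triad on G# = scale degree 5 → V.
E-G#-B-D is the secondary dominant of VI (dominant seventh chord on E): V7/VI.
A-C#-E-G#: major seventh chord on A = scale degree 6 → VI7.

i64 - iv - V - V7/VI - VI7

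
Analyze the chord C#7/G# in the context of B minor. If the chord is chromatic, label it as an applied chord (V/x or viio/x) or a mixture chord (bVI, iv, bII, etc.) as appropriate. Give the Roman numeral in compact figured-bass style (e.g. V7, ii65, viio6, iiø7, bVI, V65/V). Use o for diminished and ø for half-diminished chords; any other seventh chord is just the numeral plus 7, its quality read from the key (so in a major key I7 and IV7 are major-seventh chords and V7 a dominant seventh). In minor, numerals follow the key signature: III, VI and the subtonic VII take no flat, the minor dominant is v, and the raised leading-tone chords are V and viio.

V43/V

The pitches C#-E#-G#-B form a dominant seventh chord rooted on C#.
C# is not a diatonic chord root with this quality in B minor, but it lies a perfect fifth above F# (V), so the chord functions as an applied dominant of V.
With G# in the bass the chord is in second inversion, so the figured bass is 43.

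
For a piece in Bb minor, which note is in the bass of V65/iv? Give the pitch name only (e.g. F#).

The applied chord V65/iv is rooted on Bb: Bb-D-F-Ab.
The figure 65 means first inversion — the third is in the bass.

D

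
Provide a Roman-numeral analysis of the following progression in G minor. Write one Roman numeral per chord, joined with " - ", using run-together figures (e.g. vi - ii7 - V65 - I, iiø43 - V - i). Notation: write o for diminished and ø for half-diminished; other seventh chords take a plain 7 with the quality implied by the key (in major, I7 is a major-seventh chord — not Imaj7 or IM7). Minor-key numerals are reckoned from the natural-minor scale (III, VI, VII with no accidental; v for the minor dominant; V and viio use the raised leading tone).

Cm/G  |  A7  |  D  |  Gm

Cm/G has root C, degree 4 in G minor, so iv64.
A7: a dominant seventh chord on A, the applied dominant of V → V7/V.
D: major triad on D = scale degree 5 → V.
Gm: minor triad on G = scale degree 1 → i.

iv64 - V7/V - V - i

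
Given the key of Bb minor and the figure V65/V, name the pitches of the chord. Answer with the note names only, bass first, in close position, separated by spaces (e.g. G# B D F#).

The slash means an applied dominant: we want the dominant of V. In Bb minor, V is F major, and its dominant is built on C.
Building a dominant seventh chord on C gives C-E-G-Bb.
The figured bass 65 indicates first inversion, placing the third (E) in the bass: E-G-Bb-C.

E G Bb C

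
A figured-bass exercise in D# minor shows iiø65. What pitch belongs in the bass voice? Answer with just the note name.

iiø in D# minor has root E#; the chord is E#-G#-B-D#.
The figure 65 means first inversion — the third is in the bass.

G#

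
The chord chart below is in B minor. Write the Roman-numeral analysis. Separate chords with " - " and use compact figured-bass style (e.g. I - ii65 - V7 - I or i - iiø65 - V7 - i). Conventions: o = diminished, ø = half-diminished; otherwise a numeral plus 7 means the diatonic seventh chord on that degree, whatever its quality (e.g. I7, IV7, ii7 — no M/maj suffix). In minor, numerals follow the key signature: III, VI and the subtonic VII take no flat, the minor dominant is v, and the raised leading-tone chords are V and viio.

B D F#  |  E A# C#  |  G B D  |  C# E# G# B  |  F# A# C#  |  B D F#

i - viio64 - VI - V7/V - V - i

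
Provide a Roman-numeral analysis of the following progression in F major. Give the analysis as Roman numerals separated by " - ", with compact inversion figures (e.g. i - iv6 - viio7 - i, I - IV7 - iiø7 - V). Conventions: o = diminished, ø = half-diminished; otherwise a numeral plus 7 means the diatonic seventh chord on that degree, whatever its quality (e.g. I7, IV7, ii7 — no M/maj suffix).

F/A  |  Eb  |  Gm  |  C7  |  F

I6 - bVII - ii - V7 - I

F/A: major triad on F = scale degree 1 → I6.
Eb: Eb with this quality isn't in the key; it's bVII, borrowed from the parallel minor.
Gm: root G is the supertonic; minor triad there is ii.
C7: root C is the dominant; dominant seventh chord there is V7.
F: root F is the tonic; major triad there is I.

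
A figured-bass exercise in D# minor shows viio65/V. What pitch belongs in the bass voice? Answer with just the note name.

The applied chord viio65/V is rooted on G##: G##-B#-D#-F#.
The figure 65 means first inversion — the third is in the bass.

B#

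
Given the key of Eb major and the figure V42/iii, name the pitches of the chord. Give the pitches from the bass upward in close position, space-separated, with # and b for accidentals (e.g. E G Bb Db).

C D F# A

V42/iii is a secondary dominant — the dominant seventh of iii. iii in Eb major is G, so the applied chord's root is D, a perfect fifth above.
Building a dominant seventh chord on D gives D-F#-A-C.
With the 42 figure the chord is in third inversion; from the bass C upward in close position it reads C-D-F#-A.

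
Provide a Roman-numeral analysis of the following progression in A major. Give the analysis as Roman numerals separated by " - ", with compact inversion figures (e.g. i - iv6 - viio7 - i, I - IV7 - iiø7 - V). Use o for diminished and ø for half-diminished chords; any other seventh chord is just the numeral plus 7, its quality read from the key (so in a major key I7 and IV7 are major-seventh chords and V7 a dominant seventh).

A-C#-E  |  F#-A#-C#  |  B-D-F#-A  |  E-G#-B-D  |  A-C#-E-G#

A-C#-E has root A, degree 1 in A major, so I.
F#-A#-C#: a major triad on F#, the applied dominant of ii → V/ii.
B-D-F#-A: minor seventh chord on B = scale degree 2 → ii7.
E-G#-B-D has root E, degree 5 in A major, so V7.
A-C#-E-G# has root A, degree 1 in A major, so I7.

I - V/ii - ii7 - V7 - I7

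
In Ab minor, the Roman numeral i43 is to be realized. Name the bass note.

Eb

i in Ab minor has root Ab; the chord is Ab-Cb-Eb-Gb.
The figure 43 means second inversion — the fifth is in the bass.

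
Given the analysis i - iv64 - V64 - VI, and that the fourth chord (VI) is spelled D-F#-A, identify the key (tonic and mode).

F# minor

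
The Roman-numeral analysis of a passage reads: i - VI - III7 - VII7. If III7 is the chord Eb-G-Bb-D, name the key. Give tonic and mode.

C minor

III7 is given as Eb-G-Bb-D — a major seventh chord with root Eb.
III7 on Eb implies Eb is the mediant; that puts the tonic at C, and the uppercase numeral fits minor mode.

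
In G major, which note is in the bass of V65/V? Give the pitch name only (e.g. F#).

The applied chord V65/V is rooted on A: A-C#-E-G.
The figure 65 means first inversion — the third is in the bass.

C#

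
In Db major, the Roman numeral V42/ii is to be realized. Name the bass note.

The applied chord V42/ii is rooted on Bb: Bb-D-F-Ab.
The figure 42 means third inversion — the seventh is in the bass.

Ab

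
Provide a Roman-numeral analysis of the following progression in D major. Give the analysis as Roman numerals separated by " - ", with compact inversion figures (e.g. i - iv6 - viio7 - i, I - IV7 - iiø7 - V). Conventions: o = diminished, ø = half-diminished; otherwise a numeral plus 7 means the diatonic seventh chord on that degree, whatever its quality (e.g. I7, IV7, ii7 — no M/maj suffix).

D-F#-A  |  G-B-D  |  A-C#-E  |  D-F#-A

I - IV - V - I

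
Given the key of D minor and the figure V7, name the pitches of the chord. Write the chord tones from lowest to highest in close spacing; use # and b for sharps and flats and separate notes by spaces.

A C# E G

In D minor, the fifth degree is A. The dominant is major (leading tone raised), so V is a dominant seventh chord.
Stacking thirds from A gives A-C#-E-G.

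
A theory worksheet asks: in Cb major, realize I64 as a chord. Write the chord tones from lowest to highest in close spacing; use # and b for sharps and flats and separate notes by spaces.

The numeral's case and figure indicate a major triad. In Cb major its root, the tonic, is Cb.
Stacking thirds from Cb gives Cb-Eb-Gb.
The figured bass 64 indicates second inversion, placing the fifth (Gb) in the bass: Gb-Cb-Eb.

Gb Cb Eb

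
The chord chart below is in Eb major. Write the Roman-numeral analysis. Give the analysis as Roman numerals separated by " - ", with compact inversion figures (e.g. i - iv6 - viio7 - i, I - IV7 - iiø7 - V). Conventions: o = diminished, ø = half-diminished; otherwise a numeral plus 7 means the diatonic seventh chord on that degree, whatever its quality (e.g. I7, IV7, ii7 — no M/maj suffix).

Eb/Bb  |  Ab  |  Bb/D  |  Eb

Eb/Bb has root Eb, degree 1 in Eb major, so I64.
Ab has root Ab, degree 4 in Eb major, so IV.
Bb/D: major triad on Bb = scale degree 5 → V6.
Eb has root Eb, degree 1 in Eb major, so I.

I64 - IV - V6 - I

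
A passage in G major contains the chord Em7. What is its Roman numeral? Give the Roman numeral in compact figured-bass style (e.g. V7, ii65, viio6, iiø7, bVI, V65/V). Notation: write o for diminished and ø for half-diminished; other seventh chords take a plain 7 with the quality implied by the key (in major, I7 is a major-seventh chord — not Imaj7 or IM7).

vi7

The pitches E-G-B-D form a minor seventh chord rooted on E.
E is scale degree 6 in G major, and a minor seventh chord on that degree is written vi7.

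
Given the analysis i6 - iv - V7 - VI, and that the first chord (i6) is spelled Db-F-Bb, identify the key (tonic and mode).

The chord Bbm/Db is a minor triad rooted on Bb; its label is i6.
If Bb is scale degree 1 and the mode makes that degree carry a minor triad, the tonic is Bb and the mode is minor.

Bb minor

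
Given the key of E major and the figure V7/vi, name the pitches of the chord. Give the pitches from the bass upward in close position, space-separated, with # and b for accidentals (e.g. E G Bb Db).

G# B# D# F#

V7/vi is a secondary dominant — the dominant seventh of vi. vi in E major is C#, so the applied chord's root is G#, a perfect fifth above.
Building a dominant seventh chord on G# gives G#-B#-D#-F#.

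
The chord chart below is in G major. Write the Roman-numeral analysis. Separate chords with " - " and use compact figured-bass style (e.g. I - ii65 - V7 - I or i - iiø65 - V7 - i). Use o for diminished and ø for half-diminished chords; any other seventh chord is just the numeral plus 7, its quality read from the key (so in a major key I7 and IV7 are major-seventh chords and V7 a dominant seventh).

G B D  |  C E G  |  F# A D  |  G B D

I - IV - V6 - I

G-B-D: major triad on G = scale degree 1 → I.
C-E-G: major triad on C = scale degree 4 → IV.
F#-A-D: major triad on D = scale degree 5 → V6.
G-B-D has root G, degree 1 in G major, so I.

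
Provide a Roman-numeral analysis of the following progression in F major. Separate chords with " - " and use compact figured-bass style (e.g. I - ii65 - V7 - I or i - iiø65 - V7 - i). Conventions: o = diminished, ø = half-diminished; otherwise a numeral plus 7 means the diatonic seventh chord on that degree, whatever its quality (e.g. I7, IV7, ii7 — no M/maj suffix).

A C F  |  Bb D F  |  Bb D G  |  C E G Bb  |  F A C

I6 - IV - ii6 - V7 - I

A-C-F: root F is the tonic; major triad there is I6.
Bb-D-F: root Bb is the subdominant; major triad there is IV.
Bb-D-G: root G is the supertonic; minor triad there is ii6.
C-E-G-Bb: root C is the dominant; dominant seventh chord there is V7.
F-A-C: root F is the tonic; major triad there is I.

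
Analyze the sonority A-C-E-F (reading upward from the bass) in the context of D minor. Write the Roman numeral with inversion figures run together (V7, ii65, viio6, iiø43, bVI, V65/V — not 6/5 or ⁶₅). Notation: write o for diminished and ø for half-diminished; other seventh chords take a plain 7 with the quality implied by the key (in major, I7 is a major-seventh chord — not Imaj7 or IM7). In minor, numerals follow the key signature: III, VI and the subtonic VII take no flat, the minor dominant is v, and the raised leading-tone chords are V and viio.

III65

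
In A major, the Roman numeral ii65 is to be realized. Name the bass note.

D

ii in A major has root B; the chord is B-D-F#-A.
The figure 65 means first inversion — the third is in the bass.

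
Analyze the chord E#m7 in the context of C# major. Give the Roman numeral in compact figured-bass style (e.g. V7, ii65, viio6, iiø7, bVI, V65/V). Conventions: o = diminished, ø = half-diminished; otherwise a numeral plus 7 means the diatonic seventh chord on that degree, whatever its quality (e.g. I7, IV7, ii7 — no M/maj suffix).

Stacked in thirds the chord is E#-G#-B#-D#: a minor seventh chord on E#.
In C# major, E# is the mediant; the diatonic minor seventh chord there is iii7.

iii7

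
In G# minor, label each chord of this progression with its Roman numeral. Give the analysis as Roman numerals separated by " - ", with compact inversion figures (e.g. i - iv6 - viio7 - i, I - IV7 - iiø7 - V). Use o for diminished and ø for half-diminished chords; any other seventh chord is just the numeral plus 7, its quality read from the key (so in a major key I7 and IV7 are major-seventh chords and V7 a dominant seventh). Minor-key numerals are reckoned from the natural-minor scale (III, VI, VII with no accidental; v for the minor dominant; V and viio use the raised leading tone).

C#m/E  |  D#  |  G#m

iv6 - V - i

C#m/E: root C# is the subdominant; minor triad there is iv6.
D#: root D# is the dominant; major triad there is V.
G#m has root G#, degree 1 in G# minor, so i.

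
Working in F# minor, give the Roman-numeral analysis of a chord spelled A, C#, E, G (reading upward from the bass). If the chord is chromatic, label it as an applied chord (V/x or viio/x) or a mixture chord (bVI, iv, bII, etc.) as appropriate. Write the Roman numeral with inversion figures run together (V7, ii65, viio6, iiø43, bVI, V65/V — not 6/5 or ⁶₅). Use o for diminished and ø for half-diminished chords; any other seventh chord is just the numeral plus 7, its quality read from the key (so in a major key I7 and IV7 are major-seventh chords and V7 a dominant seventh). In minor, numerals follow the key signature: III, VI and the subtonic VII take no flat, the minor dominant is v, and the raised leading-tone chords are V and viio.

V7/VI

The pitches A-C#-E-G form a dominant seventh chord rooted on A.
A is not a diatonic chord root with this quality in F# minor, but it lies a perfect fifth above D (VI), so the chord functions as an applied dominant of VI.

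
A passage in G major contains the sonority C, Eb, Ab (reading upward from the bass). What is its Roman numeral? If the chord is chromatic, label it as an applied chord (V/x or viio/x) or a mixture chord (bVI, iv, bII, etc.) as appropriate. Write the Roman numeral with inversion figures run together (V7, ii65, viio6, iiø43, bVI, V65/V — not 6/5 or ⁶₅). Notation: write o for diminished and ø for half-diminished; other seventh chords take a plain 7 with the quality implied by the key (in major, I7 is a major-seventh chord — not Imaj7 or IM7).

The pitches Ab-C-Eb form a major triad rooted on Ab.
Ab is the lowered second degree of G major (diatonic 2 would be A). This is the Neapolitan sixth — a major triad on the lowered second degree, here in its customary first inversion.
With C in the bass the chord is in first inversion, so the figured bass is 6.

bII6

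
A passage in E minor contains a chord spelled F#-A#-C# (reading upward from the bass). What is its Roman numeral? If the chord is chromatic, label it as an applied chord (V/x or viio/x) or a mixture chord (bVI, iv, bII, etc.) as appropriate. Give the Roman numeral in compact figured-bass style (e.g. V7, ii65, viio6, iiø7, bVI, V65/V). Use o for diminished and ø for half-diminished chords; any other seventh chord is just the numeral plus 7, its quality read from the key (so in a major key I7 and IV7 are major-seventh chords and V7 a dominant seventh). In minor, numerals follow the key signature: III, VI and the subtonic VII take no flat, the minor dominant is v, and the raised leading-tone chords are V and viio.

V/V

Stacked in thirds the chord is F#-A#-C#: a major triad on F#.
F# is not a diatonic chord root with this quality in E minor, but it lies a perfect fifth above B (V), so the chord functions as an applied dominant of V.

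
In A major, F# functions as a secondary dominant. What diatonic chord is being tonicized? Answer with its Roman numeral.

ii

The chord is a major triad on F#.
A dominant resolves down a perfect fifth: F# → B. In A major, B is scale degree 2, i.e. ii.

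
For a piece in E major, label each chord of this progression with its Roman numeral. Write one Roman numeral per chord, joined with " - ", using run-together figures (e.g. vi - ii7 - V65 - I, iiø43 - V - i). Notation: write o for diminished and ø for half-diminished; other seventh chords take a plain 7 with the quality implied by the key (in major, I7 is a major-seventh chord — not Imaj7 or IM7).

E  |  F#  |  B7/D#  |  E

I - V/V - V65 - I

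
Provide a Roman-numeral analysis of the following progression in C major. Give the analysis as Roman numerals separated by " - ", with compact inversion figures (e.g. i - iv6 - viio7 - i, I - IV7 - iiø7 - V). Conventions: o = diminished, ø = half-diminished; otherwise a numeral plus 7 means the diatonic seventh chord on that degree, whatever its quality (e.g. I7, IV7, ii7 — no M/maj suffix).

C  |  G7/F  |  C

C: major triad on C = scale degree 1 → I.
G7/F: dominant seventh chord on G = scale degree 5 → V42.
C: major triad on C = scale degree 1 → I.

I - V42 - I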